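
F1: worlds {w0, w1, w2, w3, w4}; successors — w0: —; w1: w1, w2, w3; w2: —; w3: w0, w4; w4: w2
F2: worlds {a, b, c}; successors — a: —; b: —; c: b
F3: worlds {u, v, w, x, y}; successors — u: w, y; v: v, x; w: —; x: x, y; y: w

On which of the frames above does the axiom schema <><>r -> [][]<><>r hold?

This is the axiom for a generalized confluence (Geach) condition; its first-order frame correspondent is forall x forall y forall z ((x R^2 y & x R^2 z) -> exists w (y = w & z R^2 w)).
F1: fails — w1R²w0, w1R²w0 but no w with w0=w and w0R²w.
F2: satisfies the condition.
F3: fails — uR²w, uR²w but no t with w=t and wR²t.
Valid on: F2.

F2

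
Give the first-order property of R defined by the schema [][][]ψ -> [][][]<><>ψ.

forall x forall z (x R^3 z -> exists w (x R^3 w & z R^2 w))

This is a Sahlqvist (Geach-type) schema ◇^0□^3ψ → □^3◇^2ψ.
First-order correspondent: forall x forall z (x R^3 z -> exists w (x R^3 w & z R^2 w)).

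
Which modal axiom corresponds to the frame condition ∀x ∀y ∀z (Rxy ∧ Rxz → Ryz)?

◇p → □◇p

This is the Euclidean property; the standard corresponding axiom is 5: ◇p → □◇p.
Suppose ◇p→□◇p is valid. Take Rxy, Rxz and set V(p)={y}. Then ◇p at x, so □◇p at x, so ◇p at z, so some w with Rzw has p; w=y, i.e. Rzy. By symmetry of the argument, Ryz.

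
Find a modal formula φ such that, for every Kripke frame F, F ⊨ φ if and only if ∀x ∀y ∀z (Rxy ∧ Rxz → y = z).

A defining formula is ◇r → □r (the CD axiom).
Suppose ◇r→□r is valid. Take Rxy, Rxz and set V(r)={y}. Then ◇r at x, so □r at x, so r at z, i.e. z=y.

◇r → □r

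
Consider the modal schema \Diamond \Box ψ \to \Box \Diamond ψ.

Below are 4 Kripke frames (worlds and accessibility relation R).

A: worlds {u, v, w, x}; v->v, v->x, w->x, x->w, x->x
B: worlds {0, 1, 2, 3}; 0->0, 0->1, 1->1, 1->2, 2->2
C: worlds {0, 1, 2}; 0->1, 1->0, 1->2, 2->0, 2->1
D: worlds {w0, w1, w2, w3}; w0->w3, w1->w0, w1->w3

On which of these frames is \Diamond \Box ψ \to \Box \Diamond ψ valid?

A, B

Frame correspondent (Sahlqvist): \forall x \forall y \forall z (Rxy \wedge Rxz \to \exists w (Ryw \wedge Rzw)) — i.e. convergence.
A: satisfies the condition.
B: satisfies the condition.
C: fails — R20 and R21 but 0 and 1 have no common successor.
D: fails — Rw0w3 and Rw0w3 but w3 and w3 have no common successor.
Valid on: A, B.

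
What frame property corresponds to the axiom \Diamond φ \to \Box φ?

partial functionality: \forall x \forall y \forall z (Rxy \wedge Rxz \to y = z)

Suppose ◇φ→□φ is valid. Take Rxy, Rxz and set V(φ)={y}. Then ◇φ at x, so □φ at x, so φ at z, i.e. z=y.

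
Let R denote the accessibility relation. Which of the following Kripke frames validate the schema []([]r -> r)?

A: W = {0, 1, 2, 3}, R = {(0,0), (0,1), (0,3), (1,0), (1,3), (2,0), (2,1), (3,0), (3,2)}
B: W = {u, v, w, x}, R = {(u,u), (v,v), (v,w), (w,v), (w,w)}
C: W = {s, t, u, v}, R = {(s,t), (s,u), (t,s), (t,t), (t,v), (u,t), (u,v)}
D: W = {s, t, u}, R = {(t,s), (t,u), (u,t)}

This is the axiom for shift-reflexivity; its first-order frame correspondent is forall x forall y (Rxy -> Ryy).
A: fails — R32 but not R22.
B: satisfies the condition.
C: fails — Ruv but not Rvv.
D: fails — Rtu but not Ruu.

B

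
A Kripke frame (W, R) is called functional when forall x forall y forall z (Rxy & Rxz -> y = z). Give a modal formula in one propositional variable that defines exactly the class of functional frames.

The condition is partial functionality. The CD schema ◇s → □s defines it.

◇s → □s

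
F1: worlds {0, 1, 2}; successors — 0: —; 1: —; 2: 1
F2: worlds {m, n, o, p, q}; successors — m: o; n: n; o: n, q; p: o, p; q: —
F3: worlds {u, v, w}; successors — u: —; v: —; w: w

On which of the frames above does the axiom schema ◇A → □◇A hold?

Frame correspondent (Sahlqvist): ∀x ∀y ∀z (Rxy ∧ Rxz → Ryz) — i.e. the Euclidean property.
F1: fails — R21 and R21 but not R11.
F2: fails — Rmo and Rmo but not Roo.
F3: holds.
Valid on: F3.

F3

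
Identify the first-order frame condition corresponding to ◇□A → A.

symmetry: ∀x ∀y (Rxy → Ryx)

Replacing A by ¬A and contraposing gives the equivalent schema A → □◇A.
Suppose A→□◇A is valid. Take Rxy and set V(A)={x}. Then A at x, so □◇A at x, so ◇A at y, so some z with Ryz has A; z=x, i.e. Ryx.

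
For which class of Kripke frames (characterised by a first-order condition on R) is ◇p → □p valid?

Partial functionality

This is the CD axiom.
It corresponds to partial functionality: ∀x ∀y ∀z (Rxy ∧ Rxz → y = z).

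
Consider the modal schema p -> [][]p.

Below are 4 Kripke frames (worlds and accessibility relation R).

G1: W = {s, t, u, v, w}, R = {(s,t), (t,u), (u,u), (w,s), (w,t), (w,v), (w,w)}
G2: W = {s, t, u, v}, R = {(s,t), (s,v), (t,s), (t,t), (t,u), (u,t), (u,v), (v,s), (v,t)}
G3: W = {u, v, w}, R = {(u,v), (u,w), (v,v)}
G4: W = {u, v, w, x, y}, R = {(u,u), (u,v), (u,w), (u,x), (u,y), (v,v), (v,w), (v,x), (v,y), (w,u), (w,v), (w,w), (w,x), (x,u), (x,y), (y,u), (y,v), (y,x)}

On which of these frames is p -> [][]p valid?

This is the axiom for a generalized confluence (Geach) condition; its first-order frame correspondent is forall x forall z (x R^2 z -> exists w (x = w & z = w)).
G1: fails — sR²u but s ≠ u.
G2: fails — sR²t but s ≠ t.
G3: fails — uR²v but u ≠ v.
G4: fails — uR²v but u ≠ v.
Valid on no frame.

none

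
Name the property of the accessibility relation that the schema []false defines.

emptiness of R

□⊥ is valid iff no world has any successor (otherwise □⊥ fails at any world with one).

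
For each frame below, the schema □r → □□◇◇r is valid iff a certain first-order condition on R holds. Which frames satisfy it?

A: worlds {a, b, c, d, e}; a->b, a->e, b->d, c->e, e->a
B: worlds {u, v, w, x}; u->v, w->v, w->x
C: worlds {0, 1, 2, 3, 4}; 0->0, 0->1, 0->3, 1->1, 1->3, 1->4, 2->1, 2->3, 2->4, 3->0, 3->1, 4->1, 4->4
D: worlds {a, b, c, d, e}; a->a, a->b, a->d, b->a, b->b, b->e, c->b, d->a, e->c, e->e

B, C, D

The schema corresponds to a generalized confluence (Geach) condition: ∀x ∀z (xR²z → ∃w (xRw ∧ zR²w)).
A: fails — aR²a but no w with aRw and aR²w.
B: holds.
C: holds.
D: holds.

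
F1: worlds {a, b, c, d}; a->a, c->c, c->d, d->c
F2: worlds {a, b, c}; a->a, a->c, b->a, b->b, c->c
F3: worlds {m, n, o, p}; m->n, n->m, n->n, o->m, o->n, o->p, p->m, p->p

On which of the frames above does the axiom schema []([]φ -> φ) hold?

Frame correspondent (Sahlqvist): forall x forall y (Rxy -> Ryy) — i.e. shift-reflexivity.
F1: fails — Rcd but not Rdd.
F2: condition met.
F3: fails — Rom but not Rmm.

F2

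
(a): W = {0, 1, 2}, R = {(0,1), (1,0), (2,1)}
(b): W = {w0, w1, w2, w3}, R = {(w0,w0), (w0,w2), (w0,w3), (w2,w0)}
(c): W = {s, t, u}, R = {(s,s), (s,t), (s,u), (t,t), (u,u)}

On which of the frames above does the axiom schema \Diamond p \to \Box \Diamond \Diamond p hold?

(a)

This is the axiom for a generalized confluence (Geach) condition; its first-order frame correspondent is \forall x \forall y \forall z ((xRy \wedge xRz) \to \exists w (y = w \wedge z R^2 w)).
(a): satisfies the condition.
(b): fails — w0Rw0, w0Rw3 but no w with w0=w and w3R²w.
(c): fails — sRs, sRt but no w with s=w and tR²w.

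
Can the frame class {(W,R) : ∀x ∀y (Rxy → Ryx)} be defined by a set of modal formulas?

The condition is symmetry. A defining modal formula is p → □◇p.
Suppose p→□◇p is valid. Take Rxy and set V(p)={x}. Then p at x, so □◇p at x, so ◇p at y, so some z with Ryz has p; z=x, i.e. Ryx.

Yes, by p → □◇p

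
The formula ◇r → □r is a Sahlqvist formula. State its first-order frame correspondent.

This is the CD axiom.
Its frame correspondent is partial functionality — ∀x ∀y ∀z (Rxy ∧ Rxz → y = z).

Partial functionality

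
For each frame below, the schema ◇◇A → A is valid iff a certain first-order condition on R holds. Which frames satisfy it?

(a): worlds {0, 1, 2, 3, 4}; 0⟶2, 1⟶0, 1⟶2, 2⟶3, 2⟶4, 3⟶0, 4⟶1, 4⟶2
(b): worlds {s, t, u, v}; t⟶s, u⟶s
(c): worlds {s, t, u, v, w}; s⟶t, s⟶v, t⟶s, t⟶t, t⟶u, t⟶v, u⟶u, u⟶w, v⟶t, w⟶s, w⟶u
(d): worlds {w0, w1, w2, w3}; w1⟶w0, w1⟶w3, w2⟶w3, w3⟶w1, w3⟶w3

(b)

This is the axiom for a generalized confluence (Geach) condition; its first-order frame correspondent is ∀x ∀y (xR²y → ∃w (y = w ∧ x = w)).
(a): fails — 0R²3 but 3 ≠ 0.
(b): holds.
(c): fails — sR²t but t ≠ s.
(d): fails — w1R²w3 but w3 ≠ w1.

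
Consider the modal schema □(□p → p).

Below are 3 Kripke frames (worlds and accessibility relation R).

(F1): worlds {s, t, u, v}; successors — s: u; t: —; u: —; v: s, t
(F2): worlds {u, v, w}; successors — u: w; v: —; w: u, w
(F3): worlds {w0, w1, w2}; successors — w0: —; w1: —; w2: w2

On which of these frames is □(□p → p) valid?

(F3)

This is the axiom for shift-reflexivity; its first-order frame correspondent is ∀x ∀y (Rxy → Ryy).
(F1): fails — Rsu but not Ruu.
(F2): fails — Rwu but not Ruu.
(F3): holds.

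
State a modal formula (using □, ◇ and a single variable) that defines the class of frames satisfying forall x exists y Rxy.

□p → ◇p

The condition is seriality. The D schema □p → ◇p defines it.
Suppose □p→◇p is valid. At any x set V(p)=W. Then □p at x, so ◇p at x, so x has a successor.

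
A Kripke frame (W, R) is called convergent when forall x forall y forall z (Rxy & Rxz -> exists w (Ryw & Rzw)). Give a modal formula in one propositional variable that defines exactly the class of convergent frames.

A defining formula is ◇□r → □◇r (the .2 axiom).
Suppose ◇□r→□◇r is valid. Take Rxy, Rxz and set V(r)={w : Ryw}. Then □r at y so ◇□r at x, so □◇r at x, so ◇r at z, giving w with Rzw and Ryw.

◇□r → □◇r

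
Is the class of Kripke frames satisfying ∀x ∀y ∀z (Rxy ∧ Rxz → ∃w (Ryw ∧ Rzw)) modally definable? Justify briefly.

Yes — defined by ◇□r → □◇r

The condition is convergence. A defining modal formula is ◇□r → □◇r.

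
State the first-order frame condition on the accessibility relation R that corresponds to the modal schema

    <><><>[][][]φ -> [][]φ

forall x forall y forall z ((x R^3 y & x R^2 z) -> exists w (y R^3 w & z = w))

This is a Sahlqvist (Geach-type) schema ◇^3□^3φ → □^2◇^0φ.
Minimal-valuation argument: fix x; take any y with xR^3y and any z with xR^2z. Set V(φ) to the set of worlds R-reachable from y in exactly 3 steps. Then □^3φ holds at y, so the antecedent holds at x; validity forces ◇^0φ at z, giving a w with zR^0w and yR^3w.
First-order correspondent: forall x forall y forall z ((x R^3 y & x R^2 z) -> exists w (y R^3 w & z = w)).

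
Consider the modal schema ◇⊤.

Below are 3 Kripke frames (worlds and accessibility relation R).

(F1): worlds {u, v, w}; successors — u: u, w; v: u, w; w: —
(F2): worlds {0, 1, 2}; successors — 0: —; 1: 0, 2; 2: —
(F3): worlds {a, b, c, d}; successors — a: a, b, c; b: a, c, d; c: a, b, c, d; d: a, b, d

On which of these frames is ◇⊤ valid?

(F3)

The schema corresponds to seriality: ∀x ∃y Rxy.
(F1): fails — world w has no successor.
(F2): fails — world 0 has no successor.
(F3): holds.
Valid on: (F3).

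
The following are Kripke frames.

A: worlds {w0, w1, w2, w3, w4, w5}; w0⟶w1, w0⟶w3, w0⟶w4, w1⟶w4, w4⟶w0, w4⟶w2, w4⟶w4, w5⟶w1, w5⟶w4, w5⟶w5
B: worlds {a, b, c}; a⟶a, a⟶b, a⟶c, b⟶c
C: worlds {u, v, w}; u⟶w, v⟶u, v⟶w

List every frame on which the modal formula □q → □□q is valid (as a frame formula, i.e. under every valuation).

The schema corresponds to transitivity: ∀x ∀y ∀z (Rxy ∧ Ryz → Rxz).
A: fails — Rw0w4 and Rw4w2 but not Rw0w2.
B: satisfies the condition.
C: satisfies the condition.

B, C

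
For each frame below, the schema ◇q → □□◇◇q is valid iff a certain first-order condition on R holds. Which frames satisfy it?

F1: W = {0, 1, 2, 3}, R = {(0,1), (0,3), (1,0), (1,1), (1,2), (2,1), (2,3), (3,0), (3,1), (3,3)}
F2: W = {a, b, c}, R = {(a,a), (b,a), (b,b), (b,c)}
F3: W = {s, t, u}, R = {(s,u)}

This is the axiom for a generalized confluence (Geach) condition; its first-order frame correspondent is ∀x ∀y ∀z ((xRy ∧ xR²z) → ∃w (y = w ∧ zR²w)).
F1: satisfies the condition.
F2: fails — bRa, bR²c but no w with a=w and cR²w.
F3: satisfies the condition.

F1, F3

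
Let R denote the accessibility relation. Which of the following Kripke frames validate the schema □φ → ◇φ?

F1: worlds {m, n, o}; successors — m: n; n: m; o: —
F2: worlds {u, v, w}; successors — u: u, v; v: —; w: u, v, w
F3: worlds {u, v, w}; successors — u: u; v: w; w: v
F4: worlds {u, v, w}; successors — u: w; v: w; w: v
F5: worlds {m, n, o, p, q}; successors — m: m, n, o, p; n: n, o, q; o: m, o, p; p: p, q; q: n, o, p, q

This is the axiom for seriality; its first-order frame correspondent is ∀x ∃y Rxy.
F1: fails — world o has no successor.
F2: fails — world v has no successor.
F3: condition met.
F4: condition met.
F5: condition met.

F3, F4, F5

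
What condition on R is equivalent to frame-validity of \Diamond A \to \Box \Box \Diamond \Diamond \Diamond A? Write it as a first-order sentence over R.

This is a Sahlqvist (Geach-type) schema ◇^1□^0A → □^2◇^3A.
Minimal-valuation argument: fix x; take any y with xR^1y and any z with xR^2z. Set V(A) to the set of worlds R-reachable from y in exactly 0 steps. Then □^0A holds at y, so the antecedent holds at x; validity forces ◇^3A at z, giving a w with zR^3w and yR^0w.
First-order correspondent: \forall x \forall y \forall z ((xRy \wedge x R^2 z) \to \exists w (y = w \wedge z R^3 w)).

\forall x \forall y \forall z ((xRy \wedge x R^2 z) \to \exists w (y = w \wedge z R^3 w))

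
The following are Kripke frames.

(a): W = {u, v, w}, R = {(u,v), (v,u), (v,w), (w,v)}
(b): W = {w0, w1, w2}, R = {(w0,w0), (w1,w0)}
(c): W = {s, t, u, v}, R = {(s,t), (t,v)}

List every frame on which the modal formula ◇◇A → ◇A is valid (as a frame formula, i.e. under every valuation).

(b)

Frame correspondent (Sahlqvist): ∀x ∀y ∀z (Rxy ∧ Ryz → Rxz) — i.e. transitivity.
(a): fails — Ruv and Rvu but not Ruu.
(b): satisfies the condition.
(c): fails — Rst and Rtv but not Rsv.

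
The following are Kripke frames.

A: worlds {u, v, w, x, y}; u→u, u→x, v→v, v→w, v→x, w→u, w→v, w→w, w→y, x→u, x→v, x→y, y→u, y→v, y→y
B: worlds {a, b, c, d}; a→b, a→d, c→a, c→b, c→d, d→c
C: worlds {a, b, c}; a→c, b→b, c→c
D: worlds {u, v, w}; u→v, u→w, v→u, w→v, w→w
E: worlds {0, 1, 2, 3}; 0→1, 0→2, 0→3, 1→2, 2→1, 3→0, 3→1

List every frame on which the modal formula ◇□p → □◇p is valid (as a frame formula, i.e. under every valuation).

This is the axiom for convergence; its first-order frame correspondent is ∀x ∀y ∀z (Rxy ∧ Rxz → ∃w (Ryw ∧ Rzw)).
A: satisfies the condition.
B: fails — Rab and Rab but b and b have no common successor.
C: satisfies the condition.
D: fails — Ruv and Ruw but v and w have no common successor.
E: fails — R02 and R01 but 2 and 1 have no common successor.
Valid on: A, C.

A, C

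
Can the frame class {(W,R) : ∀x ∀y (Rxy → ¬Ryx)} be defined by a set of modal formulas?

If a class were modally definable it would be closed under surjective bounded morphisms (Goldblatt–Thomason).
The 4-cycle (worlds w0,w1,w2,w3 with w0→w1→w2→w3→w0) is asymmetric. Mapping every world to a single reflexive point • is a surjective bounded morphism, and the reflexive point is not asymmetric (R•• but asymmetry requires ¬R••).
So no modal formula (or set of formulas) defines exactly the asymmetric frames.

No — not modally definable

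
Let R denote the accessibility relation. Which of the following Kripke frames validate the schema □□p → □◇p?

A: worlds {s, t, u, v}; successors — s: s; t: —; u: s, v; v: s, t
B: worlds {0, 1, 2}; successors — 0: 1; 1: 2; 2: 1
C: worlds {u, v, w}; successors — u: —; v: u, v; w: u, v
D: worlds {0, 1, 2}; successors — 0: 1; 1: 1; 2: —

Frame correspondent (Sahlqvist): ∀x ∀z (xRz → ∃w (xR²w ∧ zRw)) — i.e. a generalized confluence (Geach) condition.
A: fails — vRt but no w with vR²w and tRw.
B: condition met.
C: fails — vRu but no t with vR²t and uRt.
D: condition met.

B, D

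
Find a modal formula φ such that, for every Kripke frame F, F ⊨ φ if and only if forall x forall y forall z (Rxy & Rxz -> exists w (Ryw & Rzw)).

A defining formula is ◇□q → □◇q (the .2 axiom).

◇□q → □◇q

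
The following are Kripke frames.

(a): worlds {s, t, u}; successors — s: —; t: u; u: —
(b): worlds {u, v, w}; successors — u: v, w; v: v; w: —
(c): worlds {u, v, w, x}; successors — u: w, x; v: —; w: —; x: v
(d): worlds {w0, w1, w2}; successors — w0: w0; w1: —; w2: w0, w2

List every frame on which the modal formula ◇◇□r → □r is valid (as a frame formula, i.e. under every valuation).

The schema corresponds to a generalized confluence (Geach) condition: ∀x ∀y ∀z ((xR²y ∧ xRz) → ∃w (yRw ∧ z = w)).
(a): holds.
(b): fails — uR²v, uRw but no t with vRt and w=t.
(c): fails — uR²v, uRw but no t with vRt and w=t.
(d): fails — w2R²w0, w2Rw2 but no w with w0Rw and w2=w.

(a)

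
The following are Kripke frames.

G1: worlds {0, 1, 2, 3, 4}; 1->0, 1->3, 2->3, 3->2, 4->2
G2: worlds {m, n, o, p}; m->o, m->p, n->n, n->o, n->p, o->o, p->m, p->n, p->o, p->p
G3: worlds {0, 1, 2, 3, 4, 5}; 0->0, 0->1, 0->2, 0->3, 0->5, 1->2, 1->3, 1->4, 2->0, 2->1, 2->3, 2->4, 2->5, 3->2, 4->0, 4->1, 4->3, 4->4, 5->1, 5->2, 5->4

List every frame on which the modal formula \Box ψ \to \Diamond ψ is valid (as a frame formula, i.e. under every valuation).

G2, G3

The schema corresponds to seriality: \forall x \exists y Rxy.
G1: fails — world 0 has no successor.
G2: holds.
G3: holds.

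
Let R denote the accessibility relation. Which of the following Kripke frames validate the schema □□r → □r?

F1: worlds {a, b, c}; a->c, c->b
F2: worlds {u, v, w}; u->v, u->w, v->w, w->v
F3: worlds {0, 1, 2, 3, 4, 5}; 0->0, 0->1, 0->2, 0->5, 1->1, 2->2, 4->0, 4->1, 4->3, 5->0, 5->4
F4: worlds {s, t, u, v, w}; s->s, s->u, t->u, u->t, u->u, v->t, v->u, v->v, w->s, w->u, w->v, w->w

Frame correspondent (Sahlqvist): ∀x ∀y (Rxy → ∃z (Rxz ∧ Rzy)) — i.e. density.
F1: fails — Rac but no z with Raz and Rzc.
F2: fails — Rwv but no z with Rwz and Rzv.
F3: fails — R43 but no z with R4z and Rz3.
F4: ✓.
Valid on: F4.

F4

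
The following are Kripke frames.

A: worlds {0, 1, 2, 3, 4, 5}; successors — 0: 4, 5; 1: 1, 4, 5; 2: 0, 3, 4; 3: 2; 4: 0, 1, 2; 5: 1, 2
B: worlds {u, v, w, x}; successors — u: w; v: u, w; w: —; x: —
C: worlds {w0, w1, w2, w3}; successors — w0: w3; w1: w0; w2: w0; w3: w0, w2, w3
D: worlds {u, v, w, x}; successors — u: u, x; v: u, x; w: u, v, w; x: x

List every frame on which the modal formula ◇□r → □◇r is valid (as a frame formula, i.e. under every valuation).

D

This is the axiom for convergence; its first-order frame correspondent is ∀x ∀y ∀z (Rxy ∧ Rxz → ∃w (Ryw ∧ Rzw)).
A: fails — R23 and R20 but 3 and 0 have no common successor.
B: fails — Ruw and Ruw but w and w have no common successor.
C: fails — Rw3w2 and Rw3w0 but w2 and w0 have no common successor.
D: ✓.
Valid on: D.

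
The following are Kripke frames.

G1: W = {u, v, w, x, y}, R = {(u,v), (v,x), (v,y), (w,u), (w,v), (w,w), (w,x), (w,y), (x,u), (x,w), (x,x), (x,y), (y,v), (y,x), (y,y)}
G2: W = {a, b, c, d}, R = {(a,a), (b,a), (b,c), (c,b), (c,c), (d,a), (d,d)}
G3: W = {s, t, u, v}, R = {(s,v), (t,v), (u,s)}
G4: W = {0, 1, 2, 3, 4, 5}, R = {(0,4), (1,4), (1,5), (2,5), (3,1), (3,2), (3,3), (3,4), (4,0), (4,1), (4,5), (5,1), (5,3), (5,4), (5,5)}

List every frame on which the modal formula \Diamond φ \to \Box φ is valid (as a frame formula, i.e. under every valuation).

This is the axiom for partial functionality; its first-order frame correspondent is \forall x \forall y \forall z (Rxy \wedge Rxz \to y = z).
G1: fails — v sees both x and y.
G2: fails — b sees both a and c.
G3: satisfies the condition.
G4: fails — 1 sees both 4 and 5.

G3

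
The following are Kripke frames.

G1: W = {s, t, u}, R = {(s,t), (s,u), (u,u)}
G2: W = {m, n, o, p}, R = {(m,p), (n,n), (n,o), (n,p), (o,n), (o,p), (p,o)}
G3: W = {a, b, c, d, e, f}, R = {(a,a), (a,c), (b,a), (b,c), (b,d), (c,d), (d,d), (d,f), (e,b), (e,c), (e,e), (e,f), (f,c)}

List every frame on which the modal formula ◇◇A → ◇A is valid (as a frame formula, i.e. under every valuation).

The schema corresponds to transitivity: ∀x ∀y ∀z (Rxy ∧ Ryz → Rxz).
G1: ✓.
G2: fails — Ron and Rno but not Roo.
G3: fails — Rcd and Rdf but not Rcf.

G1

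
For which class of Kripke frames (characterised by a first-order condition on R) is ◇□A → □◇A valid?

convergence: ∀x ∀y ∀z (Rxy ∧ Rxz → ∃w (Ryw ∧ Rzw))

This schema is the .2 axiom.
Its frame correspondent is convergence — ∀x ∀y ∀z (Rxy ∧ Rxz → ∃w (Ryw ∧ Rzw)).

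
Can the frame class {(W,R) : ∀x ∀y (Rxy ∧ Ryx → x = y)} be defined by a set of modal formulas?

Modal frame validity is preserved under surjective bounded morphisms.
The 6-cycle (worlds 0,1,2,3,4,5 with 0→1→2→3→4→5→0) is antisymmetric. Sending even-indexed worlds to s and odd-indexed worlds to t is a surjective bounded morphism onto the two-world frame with s↔t, which is not antisymmetric.
So no modal formula (or set of formulas) defines exactly the antisymmetric frames.

Not modally definable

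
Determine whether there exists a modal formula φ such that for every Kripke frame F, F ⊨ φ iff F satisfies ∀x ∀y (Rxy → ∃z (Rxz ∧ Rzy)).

The condition is density. A defining modal formula is □□r → □r.
Suppose □□r→□r is valid. Take Rxy and set V(r)={w : xR²w}. Then □□r at x, so □r at x, so r at y, i.e. ∃z(Rxz∧Rzy).

Definable; □□r → □r defines it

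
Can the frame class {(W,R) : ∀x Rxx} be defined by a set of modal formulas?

The condition is reflexivity. A defining modal formula is □p → p.

Definable; □p → p defines it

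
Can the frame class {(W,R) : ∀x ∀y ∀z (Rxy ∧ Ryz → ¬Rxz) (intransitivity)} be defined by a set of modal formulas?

If a class were modally definable it would be closed under surjective bounded morphisms (Goldblatt–Thomason).
The 3-cycle (worlds a,b,c with a→b→c→a) is intransitive. Mapping every world to a single reflexive point • is a surjective bounded morphism; the reflexive point is not intransitive (R••∧R•• but R••).
So no modal formula (or set of formulas) defines exactly the intransitive frames.

Not modally definable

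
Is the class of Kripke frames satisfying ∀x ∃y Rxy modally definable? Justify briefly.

Definable; □p → ◇p defines it

This is a Sahlqvist condition; the D axiom □p → ◇p defines it.
Suppose □p→◇p is valid. At any x set V(p)=W. Then □p at x, so ◇p at x, so x has a successor.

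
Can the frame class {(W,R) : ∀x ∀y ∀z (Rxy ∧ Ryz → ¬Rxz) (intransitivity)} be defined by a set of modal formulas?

If a class were modally definable it would be closed under surjective bounded morphisms (Goldblatt–Thomason).
The 7-cycle (worlds 0,1,2,3,4,5,6 with 0→1→2→3→4→5→6→0) is intransitive. Mapping every world to a single reflexive point • is a surjective bounded morphism; the reflexive point is not intransitive (R••∧R•• but R••).
Hence intransitivity is not modally definable.

No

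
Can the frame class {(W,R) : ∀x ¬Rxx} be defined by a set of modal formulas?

No

If a class were modally definable it would be closed under surjective bounded morphisms (Goldblatt–Thomason).
The 3-cycle (worlds 0,1,2 with 0→1→2→0) is irreflexive, and the map sending every world to a single reflexive point • is a surjective bounded morphism (forth: every edge maps to (•,•); back: every world has a successor). So any modal formula valid on the 3-cycle is also valid on the reflexive point, which is not irreflexive.
So the class is not modally definable.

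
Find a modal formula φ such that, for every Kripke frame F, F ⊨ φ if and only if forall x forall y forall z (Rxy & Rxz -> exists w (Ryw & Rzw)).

◇□p → □◇p

This is convergence; the standard corresponding axiom is .2: ◇□p → □◇p.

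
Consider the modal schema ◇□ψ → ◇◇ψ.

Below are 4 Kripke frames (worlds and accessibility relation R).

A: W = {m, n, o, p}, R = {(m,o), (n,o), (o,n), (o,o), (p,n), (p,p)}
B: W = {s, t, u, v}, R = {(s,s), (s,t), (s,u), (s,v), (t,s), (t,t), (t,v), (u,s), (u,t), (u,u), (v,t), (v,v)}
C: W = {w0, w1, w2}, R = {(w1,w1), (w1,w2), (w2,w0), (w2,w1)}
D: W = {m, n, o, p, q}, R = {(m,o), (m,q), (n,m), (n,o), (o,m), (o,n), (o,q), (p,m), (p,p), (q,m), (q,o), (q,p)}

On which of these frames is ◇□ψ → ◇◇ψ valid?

A, B, D

Frame correspondent (Sahlqvist): ∀x ∀y (xRy → ∃w (yRw ∧ xR²w)) — i.e. a generalized confluence (Geach) condition.
A: ✓.
B: ✓.
C: fails — w2Rw0 but no w with w0Rw and w2R²w.
D: ✓.
Valid on: A, B, D.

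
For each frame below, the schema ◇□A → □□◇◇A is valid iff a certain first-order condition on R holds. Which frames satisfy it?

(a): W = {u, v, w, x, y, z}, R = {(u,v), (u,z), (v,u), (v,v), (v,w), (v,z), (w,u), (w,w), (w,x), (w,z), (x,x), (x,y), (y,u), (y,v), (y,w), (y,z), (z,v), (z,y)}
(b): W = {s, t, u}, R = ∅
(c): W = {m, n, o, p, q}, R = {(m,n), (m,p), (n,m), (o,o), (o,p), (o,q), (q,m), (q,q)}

The schema corresponds to a generalized confluence (Geach) condition: ∀x ∀y ∀z ((xRy ∧ xR²z) → ∃w (yRw ∧ zR²w)).
(a): fails — wRx, wR²z but no t with xRt and zR²t.
(b): satisfies the condition.
(c): fails — mRp, mR²m but no w with pRw and mR²w.
Valid on: (b).

(b)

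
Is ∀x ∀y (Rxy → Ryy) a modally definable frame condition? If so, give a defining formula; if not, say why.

The condition is shift-reflexivity. A defining modal formula is □(□q → q).
Suppose □(□q→q) is valid. Take Rxy and set V(q)={w : Ryw}. Then at y, □q holds; since □(□q→q) at x, □q→q at y, so q at y, i.e. Ryy.

Yes — defined by □(□q → q)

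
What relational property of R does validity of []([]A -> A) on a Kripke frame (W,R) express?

Suppose □(□A→A) is valid. Take Rxy and set V(A)={w : Ryw}. Then at y, □A holds; since □(□A→A) at x, □A→A at y, so A at y, i.e. Ryy.

shift-reflexivity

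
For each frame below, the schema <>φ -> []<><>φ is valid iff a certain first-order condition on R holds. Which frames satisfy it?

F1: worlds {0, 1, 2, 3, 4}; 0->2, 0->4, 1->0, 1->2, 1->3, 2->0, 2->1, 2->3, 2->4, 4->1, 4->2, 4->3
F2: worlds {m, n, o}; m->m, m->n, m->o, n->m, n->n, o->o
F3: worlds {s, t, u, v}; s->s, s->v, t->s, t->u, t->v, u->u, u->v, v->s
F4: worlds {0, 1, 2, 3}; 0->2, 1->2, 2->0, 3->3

F4

The schema corresponds to a generalized confluence (Geach) condition: forall x forall y forall z ((xRy & xRz) -> exists w (y = w & z R^2 w)).
F1: fails — 1R0, 1R3 but no w with 0=w and 3R²w.
F2: fails — mRm, mRo but no w with m=w and oR²w.
F3: fails — tRu, tRs but no w with u=w and sR²w.
F4: satisfies the condition.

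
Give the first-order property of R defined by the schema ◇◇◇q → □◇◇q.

∀x ∀y ∀z ((xR³y ∧ xRz) → ∃w (y = w ∧ zR²w))

This is a Sahlqvist (Geach-type) schema ◇^3□^0q → □^1◇^2q.
Minimal-valuation argument: fix x; take any y with xR^3y and any z with xR^1z. Set V(q) to the set of worlds R-reachable from y in exactly 0 steps. Then □^0q holds at y, so the antecedent holds at x; validity forces ◇^2q at z, giving a w with zR^2w and yR^0w.
First-order correspondent: ∀x ∀y ∀z ((xR³y ∧ xRz) → ∃w (y = w ∧ zR²w)).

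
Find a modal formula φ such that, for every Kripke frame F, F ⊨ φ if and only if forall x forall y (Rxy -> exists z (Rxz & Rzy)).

□□ψ → □ψ

The condition is density. The C4 schema □□ψ → □ψ defines it.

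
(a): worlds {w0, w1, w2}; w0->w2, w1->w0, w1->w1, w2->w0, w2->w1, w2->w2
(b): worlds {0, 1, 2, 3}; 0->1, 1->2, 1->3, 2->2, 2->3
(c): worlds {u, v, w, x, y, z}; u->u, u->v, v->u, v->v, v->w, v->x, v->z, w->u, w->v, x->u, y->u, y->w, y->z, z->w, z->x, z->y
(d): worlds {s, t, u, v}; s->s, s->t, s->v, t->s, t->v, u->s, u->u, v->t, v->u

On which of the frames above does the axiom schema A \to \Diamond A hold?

Frame correspondent (Sahlqvist): \forall x Rxx — i.e. reflexivity.
(a): fails — world w0 does not see itself.
(b): fails — world 0 does not see itself.
(c): fails — world w does not see itself.
(d): fails — world t does not see itself.

none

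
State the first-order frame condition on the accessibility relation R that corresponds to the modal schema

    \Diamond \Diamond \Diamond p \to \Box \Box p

\forall x \forall y \forall z ((x R^3 y \wedge x R^2 z) \to \exists w (y = w \wedge z = w))

This is a Sahlqvist (Geach-type) schema ◇^3□^0p → □^2◇^0p.
Minimal-valuation argument: fix x; take any y with xR^3y and any z with xR^2z. Set V(p) to the set of worlds R-reachable from y in exactly 0 steps. Then □^0p holds at y, so the antecedent holds at x; validity forces ◇^0p at z, giving a w with zR^0w and yR^0w.
First-order correspondent: \forall x \forall y \forall z ((x R^3 y \wedge x R^2 z) \to \exists w (y = w \wedge z = w)).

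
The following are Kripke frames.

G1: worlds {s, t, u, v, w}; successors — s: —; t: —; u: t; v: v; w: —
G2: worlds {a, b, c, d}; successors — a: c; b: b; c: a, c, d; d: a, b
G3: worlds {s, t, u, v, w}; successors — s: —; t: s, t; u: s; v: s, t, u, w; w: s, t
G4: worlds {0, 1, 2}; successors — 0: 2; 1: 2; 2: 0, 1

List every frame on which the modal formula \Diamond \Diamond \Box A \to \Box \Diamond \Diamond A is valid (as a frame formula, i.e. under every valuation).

Frame correspondent (Sahlqvist): \forall x \forall y \forall z ((x R^2 y \wedge xRz) \to \exists w (yRw \wedge z R^2 w)) — i.e. a generalized confluence (Geach) condition.
G1: satisfies the condition.
G2: fails — cR²b, cRa but no w with bRw and aR²w.
G3: fails — tR²s, tRs but no w* with sRw* and sR²w*.
G4: satisfies the condition.

G1, G4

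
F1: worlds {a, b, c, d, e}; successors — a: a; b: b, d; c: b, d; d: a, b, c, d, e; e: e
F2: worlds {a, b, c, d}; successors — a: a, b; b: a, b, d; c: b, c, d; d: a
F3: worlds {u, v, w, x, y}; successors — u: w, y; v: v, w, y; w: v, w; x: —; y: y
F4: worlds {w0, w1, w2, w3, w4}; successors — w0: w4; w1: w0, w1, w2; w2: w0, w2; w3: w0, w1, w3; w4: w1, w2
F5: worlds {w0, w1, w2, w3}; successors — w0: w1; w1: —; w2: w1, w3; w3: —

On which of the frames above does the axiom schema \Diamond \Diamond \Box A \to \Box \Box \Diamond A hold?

Frame correspondent (Sahlqvist): \forall x \forall y \forall z ((x R^2 y \wedge x R^2 z) \to \exists w (yRw \wedge zRw)) — i.e. a generalized confluence (Geach) condition.
F1: fails — bR²a, bR²b but no w with aRw and bRw.
F2: fails — cR²c, cR²d but no w with cRw and dRw.
F3: fails — uR²w, uR²y but no t with wRt and yRt.
F4: fails — w1R²w0, w1R²w1 but no w with w0Rw and w1Rw.
F5: satisfies the condition.
Valid on: F5.

F5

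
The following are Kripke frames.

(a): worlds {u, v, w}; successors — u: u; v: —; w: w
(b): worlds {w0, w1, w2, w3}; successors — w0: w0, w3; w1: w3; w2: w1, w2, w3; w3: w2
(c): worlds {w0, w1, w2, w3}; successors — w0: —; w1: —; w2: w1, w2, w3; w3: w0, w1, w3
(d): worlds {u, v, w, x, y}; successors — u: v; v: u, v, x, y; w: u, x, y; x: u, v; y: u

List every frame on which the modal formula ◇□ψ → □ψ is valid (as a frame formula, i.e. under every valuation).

The schema corresponds to the Euclidean property: ∀x ∀y ∀z (Rxy ∧ Rxz → Ryz).
(a): ✓.
(b): fails — Rw0w3 and Rw0w0 but not Rw3w0.
(c): fails — Rw2w1 and Rw2w1 but not Rw1w1.
(d): fails — Rvu and Rvu but not Ruu.

(a)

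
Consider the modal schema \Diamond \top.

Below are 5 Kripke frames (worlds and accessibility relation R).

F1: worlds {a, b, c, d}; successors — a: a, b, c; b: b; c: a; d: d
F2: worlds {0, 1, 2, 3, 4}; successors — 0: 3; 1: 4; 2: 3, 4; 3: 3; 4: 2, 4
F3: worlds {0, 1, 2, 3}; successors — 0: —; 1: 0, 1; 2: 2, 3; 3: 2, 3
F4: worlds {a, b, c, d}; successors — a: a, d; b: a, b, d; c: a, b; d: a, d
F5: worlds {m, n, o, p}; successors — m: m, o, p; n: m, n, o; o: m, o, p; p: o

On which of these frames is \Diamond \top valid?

Frame correspondent (Sahlqvist): \forall x \exists y Rxy — i.e. seriality.
F1: holds.
F2: holds.
F3: fails — world 0 has no successor.
F4: holds.
F5: holds.

F1, F2, F4, F5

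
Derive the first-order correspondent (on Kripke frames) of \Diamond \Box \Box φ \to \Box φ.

This is a Sahlqvist (Geach-type) schema ◇^1□^2φ → □^1◇^0φ.
Minimal-valuation argument: fix x; take any y with xR^1y and any z with xR^1z. Set V(φ) to the set of worlds R-reachable from y in exactly 2 steps. Then □^2φ holds at y, so the antecedent holds at x; validity forces ◇^0φ at z, giving a w with zR^0w and yR^2w.
First-order correspondent: \forall x \forall y \forall z ((xRy \wedge xRz) \to \exists w (y R^2 w \wedge z = w)).

\forall x \forall y \forall z ((xRy \wedge xRz) \to \exists w (y R^2 w \wedge z = w))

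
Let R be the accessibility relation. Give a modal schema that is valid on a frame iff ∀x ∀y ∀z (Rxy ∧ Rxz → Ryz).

◇ψ → □◇ψ

This is the Euclidean property; the standard corresponding axiom is 5: ◇ψ → □◇ψ.
Suppose ◇ψ→□◇ψ is valid. Take Rxy, Rxz and set V(ψ)={y}. Then ◇ψ at x, so □◇ψ at x, so ◇ψ at z, so some w with Rzw has ψ; w=y, i.e. Rzy. By symmetry of the argument, Ryz.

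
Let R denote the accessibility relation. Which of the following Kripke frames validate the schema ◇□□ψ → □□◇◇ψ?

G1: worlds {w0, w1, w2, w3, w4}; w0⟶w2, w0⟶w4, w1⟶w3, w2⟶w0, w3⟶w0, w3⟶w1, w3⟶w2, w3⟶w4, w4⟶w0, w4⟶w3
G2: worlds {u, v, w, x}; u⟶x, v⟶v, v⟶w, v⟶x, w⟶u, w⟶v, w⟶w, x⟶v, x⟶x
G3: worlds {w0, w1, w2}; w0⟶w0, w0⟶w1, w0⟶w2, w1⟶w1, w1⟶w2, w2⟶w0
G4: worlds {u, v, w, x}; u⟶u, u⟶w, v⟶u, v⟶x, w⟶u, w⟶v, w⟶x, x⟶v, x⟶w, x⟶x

The schema corresponds to a generalized confluence (Geach) condition: ∀x ∀y ∀z ((xRy ∧ xR²z) → ∃w (yR²w ∧ zR²w)).
G1: fails — w0Rw2, w0R²w0 but no w with w2R²w and w0R²w.
G2: condition met.
G3: condition met.
G4: condition met.
Valid on: G2, G3, G4.

G2, G3, G4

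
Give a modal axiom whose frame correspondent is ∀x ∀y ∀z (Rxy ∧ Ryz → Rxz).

A defining formula is □s → □□s (the 4 axiom).
Suppose □s→□□s is valid. Take Rxy, Ryz and set V(s)={w : Rxw}. Then □s at x, so □□s at x, so □s at y, so s at z, i.e. Rxz.

□s → □□s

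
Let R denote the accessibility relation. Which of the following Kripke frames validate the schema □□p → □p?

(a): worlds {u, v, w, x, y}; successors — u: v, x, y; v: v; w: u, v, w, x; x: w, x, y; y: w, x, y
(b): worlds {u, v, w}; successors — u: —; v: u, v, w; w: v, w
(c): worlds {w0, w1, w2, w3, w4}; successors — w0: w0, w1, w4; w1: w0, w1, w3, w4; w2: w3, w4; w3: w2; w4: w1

(a), (b)

Frame correspondent (Sahlqvist): ∀x ∀y (Rxy → ∃z (Rxz ∧ Rzy)) — i.e. density.
(a): holds.
(b): holds.
(c): fails — Rw2w4 but no z with Rw2z and Rzw4.
Valid on: (a), (b).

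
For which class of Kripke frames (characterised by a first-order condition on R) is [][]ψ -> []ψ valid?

This is the C4 axiom.
Its frame correspondent is density — forall x forall y (Rxy -> exists z (Rxz & Rzy)).

density: forall x forall y (Rxy -> exists z (Rxz & Rzy))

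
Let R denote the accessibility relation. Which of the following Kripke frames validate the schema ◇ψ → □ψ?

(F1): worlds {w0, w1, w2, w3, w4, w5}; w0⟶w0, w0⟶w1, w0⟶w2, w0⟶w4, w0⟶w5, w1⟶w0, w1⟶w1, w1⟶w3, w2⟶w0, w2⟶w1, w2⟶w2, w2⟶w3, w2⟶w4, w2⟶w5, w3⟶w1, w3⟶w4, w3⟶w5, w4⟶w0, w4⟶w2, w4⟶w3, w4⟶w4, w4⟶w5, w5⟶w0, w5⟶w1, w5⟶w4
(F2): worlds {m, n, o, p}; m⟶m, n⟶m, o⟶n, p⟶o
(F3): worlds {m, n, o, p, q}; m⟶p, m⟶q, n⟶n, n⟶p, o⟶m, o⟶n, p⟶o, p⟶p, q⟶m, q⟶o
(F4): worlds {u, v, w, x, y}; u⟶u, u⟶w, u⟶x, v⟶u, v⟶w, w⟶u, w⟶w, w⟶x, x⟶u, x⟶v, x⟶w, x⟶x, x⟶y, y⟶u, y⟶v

Frame correspondent (Sahlqvist): ∀x ∀y ∀z (Rxy ∧ Rxz → y = z) — i.e. partial functionality.
(F1): fails — w0 sees both w0 and w1.
(F2): condition met.
(F3): fails — m sees both p and q.
(F4): fails — u sees both u and w.

(F2)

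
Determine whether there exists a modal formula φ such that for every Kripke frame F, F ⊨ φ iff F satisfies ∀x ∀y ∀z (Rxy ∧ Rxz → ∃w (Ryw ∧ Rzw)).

Yes: it is convergence, defined by the .2 schema ◇□q → □◇q.
Suppose ◇□q→□◇q is valid. Take Rxy, Rxz and set V(q)={w : Ryw}. Then □q at y so ◇□q at x, so □◇q at x, so ◇q at z, giving w with Rzw and Ryw.

Yes — defined by ◇□q → □◇q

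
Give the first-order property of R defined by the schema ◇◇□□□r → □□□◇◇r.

This is a Sahlqvist (Geach-type) schema ◇^2□^3r → □^3◇^2r.
Minimal-valuation argument: fix x; take any y with xR^2y and any z with xR^3z. Set V(r) to the set of worlds R-reachable from y in exactly 3 steps. Then □^3r holds at y, so the antecedent holds at x; validity forces ◇^2r at z, giving a w with zR^2w and yR^3w.
First-order correspondent: ∀x ∀y ∀z ((xR²y ∧ xR³z) → ∃w (yR³w ∧ zR²w)).

∀x ∀y ∀z ((xR²y ∧ xR³z) → ∃w (yR³w ∧ zR²w))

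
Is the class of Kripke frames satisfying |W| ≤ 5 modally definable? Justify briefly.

Not definable by any modal formula

If a class were modally definable it would be closed under disjoint unions (Goldblatt–Thomason).
Any modal formula valid on each of 6 disjoint one-world frames is valid on their disjoint union (validity is preserved under disjoint unions). Each one-world frame has |W|=1≤5, but the union has |W|=6.
So the class is not modally definable.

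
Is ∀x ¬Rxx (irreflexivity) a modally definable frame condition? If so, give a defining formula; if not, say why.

Modal frame validity is preserved under surjective bounded morphisms.
The 5-cycle (worlds 0,1,2,3,4 with 0→1→2→3→4→0) is irreflexive, and the map sending every world to a single reflexive point • is a surjective bounded morphism (forth: every edge maps to (•,•); back: every world has a successor). So any modal formula valid on the 5-cycle is also valid on the reflexive point, which is not irreflexive.
So the class is not modally definable.

Not modally definable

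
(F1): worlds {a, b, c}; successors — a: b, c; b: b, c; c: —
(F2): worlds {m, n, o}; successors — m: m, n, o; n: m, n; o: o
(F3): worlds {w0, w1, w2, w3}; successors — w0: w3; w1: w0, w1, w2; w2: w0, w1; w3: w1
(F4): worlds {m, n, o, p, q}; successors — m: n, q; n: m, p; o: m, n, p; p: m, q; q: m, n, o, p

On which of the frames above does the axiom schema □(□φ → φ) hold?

(F2)

Frame correspondent (Sahlqvist): ∀x ∀y (Rxy → Ryy) — i.e. shift-reflexivity.
(F1): fails — Rac but not Rcc.
(F2): satisfies the condition.
(F3): fails — Rw1w2 but not Rw2w2.
(F4): fails — Rom but not Rmm.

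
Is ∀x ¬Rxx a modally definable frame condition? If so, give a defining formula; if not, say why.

If a class were modally definable it would be closed under surjective bounded morphisms (Goldblatt–Thomason).
The 2-cycle (worlds a,b with a→b→a) is irreflexive, and the map sending every world to a single reflexive point • is a surjective bounded morphism (forth: every edge maps to (•,•); back: every world has a successor). So any modal formula valid on the 2-cycle is also valid on the reflexive point, which is not irreflexive.
So no modal formula (or set of formulas) defines exactly the irreflexive frames.

Not definable by any modal formula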